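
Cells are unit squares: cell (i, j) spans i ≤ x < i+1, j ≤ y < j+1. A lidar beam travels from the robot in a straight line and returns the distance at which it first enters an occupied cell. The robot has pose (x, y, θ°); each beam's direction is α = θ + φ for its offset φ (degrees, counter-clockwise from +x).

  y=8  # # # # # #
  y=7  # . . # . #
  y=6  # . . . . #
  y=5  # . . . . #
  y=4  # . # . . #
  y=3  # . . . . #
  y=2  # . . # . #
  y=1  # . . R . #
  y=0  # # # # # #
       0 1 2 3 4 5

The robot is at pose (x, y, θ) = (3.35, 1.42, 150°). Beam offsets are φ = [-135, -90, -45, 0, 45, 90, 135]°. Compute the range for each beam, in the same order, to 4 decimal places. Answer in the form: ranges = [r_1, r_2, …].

ranges = [1.7082, 0.6697, 0.6005, 2.7135, 1.6228, 0.4850, 0.4348]

beam 1: φ=-135°, α=15°
  dir = (cos 15°, sin 15°) = (0.9659, 0.2588); from cell (3,1)
  next x-line at t=0.6729, next y-line at t=2.2409; Δt_x=1.0353, Δt_y=3.8637
    x: enter (4,1) at t=0.6729
    x: enter (5,1) at t=1.7082 ← occupied
  → r_1 = 1.7082
beam 2: φ=-90°, α=60°
  dir = (cos 60°, sin 60°) = (0.5000, 0.8660); from cell (3,1)
  next x-line at t=1.3000, next y-line at t=0.6697; Δt_x=2.0000, Δt_y=1.1547
    y: enter (3,2) at t=0.6697 ← occupied
  → r_2 = 0.6697
beam 3: φ=-45°, α=105°
  dir = (cos 105°, sin 105°) = (-0.2588, 0.9659); from cell (3,1)
  next x-line at t=1.3523, next y-line at t=0.6005; Δt_x=3.8637, Δt_y=1.0353
    y: enter (3,2) at t=0.6005 ← occupied
  → r_3 = 0.6005
beam 4: φ=0°, α=150°
  dir = (cos 150°, sin 150°) = (-0.8660, 0.5000); from cell (3,1)
  next x-line at t=0.4041, next y-line at t=1.1600; Δt_x=1.1547, Δt_y=2.0000
    x: enter (2,1) at t=0.4041
    y: enter (2,2) at t=1.1600
    x: enter (1,2) at t=1.5588
    x: enter (0,2) at t=2.7135 ← occupied
  → r_4 = 2.7135
beam 5: φ=45°, α=195°
  dir = (cos 195°, sin 195°) = (-0.9659, -0.2588); from cell (3,1)
  next x-line at t=0.3623, next y-line at t=1.6228; Δt_x=1.0353, Δt_y=3.8637
    x: enter (2,1) at t=0.3623
    x: enter (1,1) at t=1.3976
    y: enter (1,0) at t=1.6228 ← occupied
  → r_5 = 1.6228
beam 6: φ=90°, α=240°
  dir = (cos 240°, sin 240°) = (-0.5000, -0.8660); from cell (3,1)
  next x-line at t=0.7000, next y-line at t=0.4850; Δt_x=2.0000, Δt_y=1.1547
    y: enter (3,0) at t=0.4850 ← occupied
  → r_6 = 0.4850
beam 7: φ=135°, α=285°
  dir = (cos 285°, sin 285°) = (0.2588, -0.9659); from cell (3,1)
  next x-line at t=2.5114, next y-line at t=0.4348; Δt_x=3.8637, Δt_y=1.0353
    y: enter (3,0) at t=0.4348 ← occupied
  → r_7 = 0.4348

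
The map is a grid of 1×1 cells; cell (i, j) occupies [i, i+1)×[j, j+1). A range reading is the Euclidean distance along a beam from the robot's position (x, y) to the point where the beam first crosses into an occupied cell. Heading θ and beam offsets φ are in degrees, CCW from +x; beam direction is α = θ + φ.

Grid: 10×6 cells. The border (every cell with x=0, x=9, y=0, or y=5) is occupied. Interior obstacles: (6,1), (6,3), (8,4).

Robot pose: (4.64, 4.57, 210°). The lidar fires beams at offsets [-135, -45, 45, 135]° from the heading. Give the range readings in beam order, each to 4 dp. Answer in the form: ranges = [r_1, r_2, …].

ranges = [0.4452, 1.6614, 3.6959, 2.2023]

beam 1: φ=-135°, α=75°
  d=(0.2588,0.9659)  start (4,4)  tX=1.3909 tY=0.4452  stride 1/|dx|=3.8637 1/|dy|=1.0353
    cross y-line → (4,5), t=0.4452 (wall)
  → r_1 = 0.4452
beam 2: φ=-45°, α=165°
  d=(-0.9659,0.2588)  start (4,4)  tX=0.6626 tY=1.6614  stride 1/|dx|=1.0353 1/|dy|=3.8637
    cross x-line → (3,4), t=0.6626
    cross y-line → (3,5), t=1.6614 (wall)
  → r_2 = 1.6614
beam 3: φ=45°, α=255°
  d=(-0.2588,-0.9659)  start (4,4)  tX=2.4728 tY=0.5901  stride 1/|dx|=3.8637 1/|dy|=1.0353
    cross y-line → (4,3), t=0.5901
    cross y-line → (4,2), t=1.6254
    cross x-line → (3,2), t=2.4728
    cross y-line → (3,1), t=2.6607
    cross y-line → (3,0), t=3.6959 (wall)
  → r_3 = 3.6959
beam 4: φ=135°, α=345°
  d=(0.9659,-0.2588)  start (4,4)  tX=0.3727 tY=2.2023  stride 1/|dx|=1.0353 1/|dy|=3.8637
    cross x-line → (5,4), t=0.3727
    cross x-line → (6,4), t=1.4080
    cross y-line → (6,3), t=2.2023 (wall)
  → r_4 = 2.2023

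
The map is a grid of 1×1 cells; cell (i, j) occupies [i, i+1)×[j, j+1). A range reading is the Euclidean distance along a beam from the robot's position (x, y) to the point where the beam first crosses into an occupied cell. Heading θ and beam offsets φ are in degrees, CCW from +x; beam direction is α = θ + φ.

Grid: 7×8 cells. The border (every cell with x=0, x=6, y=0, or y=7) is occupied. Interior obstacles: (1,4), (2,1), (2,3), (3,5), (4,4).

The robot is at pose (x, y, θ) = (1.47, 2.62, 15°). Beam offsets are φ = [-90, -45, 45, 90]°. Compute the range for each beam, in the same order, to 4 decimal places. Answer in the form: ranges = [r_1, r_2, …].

ranges = [1.6771, 1.2400, 1.0600, 1.4287]

beam 1: φ=-90°, α=285°
  cosα=0.2588 sinα=-0.9659 | (1,2) | tMaxX 2.0478 tMaxY 0.6419 | tΔX 3.8637 tΔY 1.0353
    t=0.6419 [y] (1,1)
    t=1.6771 [y] (1,0) — stop
  → r_1 = 1.6771
beam 2: φ=-45°, α=330°
  cosα=0.8660 sinα=-0.5000 | (1,2) | tMaxX 0.6120 tMaxY 1.2400 | tΔX 1.1547 tΔY 2.0000
    t=0.6120 [x] (2,2)
    t=1.2400 [y] (2,1) — stop
  → r_2 = 1.2400
beam 3: φ=45°, α=60°
  cosα=0.5000 sinα=0.8660 | (1,2) | tMaxX 1.0600 tMaxY 0.4388 | tΔX 2.0000 tΔY 1.1547
    t=0.4388 [y] (1,3)
    t=1.0600 [x] (2,3) — stop
  → r_3 = 1.0600
beam 4: φ=90°, α=105°
  cosα=-0.2588 sinα=0.9659 | (1,2) | tMaxX 1.8159 tMaxY 0.3934 | tΔX 3.8637 tΔY 1.0353
    t=0.3934 [y] (1,3)
    t=1.4287 [y] (1,4) — stop
  → r_4 = 1.4287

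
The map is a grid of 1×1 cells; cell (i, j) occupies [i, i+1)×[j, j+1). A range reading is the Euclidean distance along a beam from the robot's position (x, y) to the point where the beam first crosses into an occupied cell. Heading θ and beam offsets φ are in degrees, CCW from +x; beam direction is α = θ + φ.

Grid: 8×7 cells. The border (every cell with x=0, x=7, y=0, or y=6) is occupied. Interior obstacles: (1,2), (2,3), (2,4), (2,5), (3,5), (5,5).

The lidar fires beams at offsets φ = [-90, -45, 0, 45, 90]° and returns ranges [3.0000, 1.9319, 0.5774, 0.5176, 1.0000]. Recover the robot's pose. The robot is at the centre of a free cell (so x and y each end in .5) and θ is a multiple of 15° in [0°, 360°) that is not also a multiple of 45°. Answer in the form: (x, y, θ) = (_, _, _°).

(x, y, θ) = (5.5, 1.5, 240°)

Candidates: 24 free-cell centres × 16 headings = 384 poses. Raycast each; keep the one whose scan matches to 4 dp.
  (6.5, 5.5, 195°): beam 1 = 0.5176 ≠ 3.0000 ✗
  (3.5, 3.5, 60°): beam 1 = 4.0415 ≠ 3.0000 ✗
  (4.5, 5.5, 330°): beam 1 = 5.1962 ≠ 3.0000 ✗
  …
  (5.5, 1.5, 240°): r_1=3.0000, r_2=1.9319, r_3=0.5774, r_4=0.5176, r_5=1.0000 — all match ✓
Only this pose fits every beam.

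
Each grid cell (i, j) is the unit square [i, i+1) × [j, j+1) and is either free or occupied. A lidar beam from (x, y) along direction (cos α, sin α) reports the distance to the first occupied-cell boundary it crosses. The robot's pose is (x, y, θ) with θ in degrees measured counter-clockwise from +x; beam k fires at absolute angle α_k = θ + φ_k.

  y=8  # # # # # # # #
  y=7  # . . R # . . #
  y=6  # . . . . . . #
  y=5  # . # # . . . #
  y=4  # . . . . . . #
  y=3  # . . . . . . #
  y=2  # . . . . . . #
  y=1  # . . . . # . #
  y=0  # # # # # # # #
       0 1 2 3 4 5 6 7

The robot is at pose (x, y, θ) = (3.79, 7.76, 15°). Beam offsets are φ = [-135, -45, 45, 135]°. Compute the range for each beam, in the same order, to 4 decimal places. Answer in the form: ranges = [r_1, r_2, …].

ranges = [2.0323, 0.2425, 0.2771, 0.4800]

beam 1: φ=-135°, α=240°
  d=(-0.5000,-0.8660)  start (3,7)  tX=1.5800 tY=0.8776  stride 1/|dx|=2.0000 1/|dy|=1.1547
    cross y-line → (3,6), t=0.8776
    cross x-line → (2,6), t=1.5800
    cross y-line → (2,5), t=2.0323 (wall)
  → r_1 = 2.0323
beam 2: φ=-45°, α=330°
  d=(0.8660,-0.5000)  start (3,7)  tX=0.2425 tY=1.5200  stride 1/|dx|=1.1547 1/|dy|=2.0000
    cross x-line → (4,7), t=0.2425 (wall)
  → r_2 = 0.2425
beam 3: φ=45°, α=60°
  d=(0.5000,0.8660)  start (3,7)  tX=0.4200 tY=0.2771  stride 1/|dx|=2.0000 1/|dy|=1.1547
    cross y-line → (3,8), t=0.2771 (wall)
  → r_3 = 0.2771
beam 4: φ=135°, α=150°
  d=(-0.8660,0.5000)  start (3,7)  tX=0.9122 tY=0.4800  stride 1/|dx|=1.1547 1/|dy|=2.0000
    cross y-line → (3,8), t=0.4800 (wall)
  → r_4 = 0.4800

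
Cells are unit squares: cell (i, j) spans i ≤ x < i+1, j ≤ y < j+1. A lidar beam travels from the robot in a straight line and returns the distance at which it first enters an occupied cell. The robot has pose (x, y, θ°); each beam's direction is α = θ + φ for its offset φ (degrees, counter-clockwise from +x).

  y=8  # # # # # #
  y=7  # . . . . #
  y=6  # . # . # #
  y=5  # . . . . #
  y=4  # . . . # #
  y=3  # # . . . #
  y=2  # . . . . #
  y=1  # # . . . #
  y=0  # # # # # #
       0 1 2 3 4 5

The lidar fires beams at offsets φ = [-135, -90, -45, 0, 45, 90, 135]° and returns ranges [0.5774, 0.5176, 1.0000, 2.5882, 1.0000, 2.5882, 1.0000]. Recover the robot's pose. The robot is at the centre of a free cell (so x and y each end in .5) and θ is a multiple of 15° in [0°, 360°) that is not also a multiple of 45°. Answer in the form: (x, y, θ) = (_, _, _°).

(x, y, θ) = (3.5, 7.5, 195°)

Candidates: 23 free-cell centres × 16 headings = 368 poses. Raycast each; keep the one whose scan matches to 4 dp.
  (3.5, 1.5, 60°): beam 1 = 0.5176 ≠ 0.5774 ✗
  (1.5, 6.5, 60°): beam 1 = 5.6940 ≠ 0.5774 ✗
  (3.5, 1.5, 75°): beam 2 = 1.5529 ≠ 0.5176 ✗
  (3.5, 3.5, 165°): beam 1 = 1.0000 ≠ 0.5774 ✗
  …
  (3.5, 7.5, 195°): r_1=0.5774, r_2=0.5176, r_3=1.0000, r_4=2.5882, r_5=1.0000, r_6=2.5882, r_7=1.0000 — all match ✓
Only this pose fits every beam.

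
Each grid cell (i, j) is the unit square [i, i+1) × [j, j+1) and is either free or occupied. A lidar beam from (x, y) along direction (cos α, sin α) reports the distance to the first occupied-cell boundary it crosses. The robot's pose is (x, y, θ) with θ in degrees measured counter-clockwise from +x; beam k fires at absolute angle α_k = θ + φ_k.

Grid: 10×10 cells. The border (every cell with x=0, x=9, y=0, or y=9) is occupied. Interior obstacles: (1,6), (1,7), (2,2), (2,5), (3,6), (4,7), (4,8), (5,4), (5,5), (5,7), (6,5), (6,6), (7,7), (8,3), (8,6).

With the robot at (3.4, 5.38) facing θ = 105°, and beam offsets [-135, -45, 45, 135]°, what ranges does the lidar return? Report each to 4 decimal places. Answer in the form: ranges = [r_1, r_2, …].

ranges = [1.8475, 0.7159, 0.4619, 2.7482]

beam 1: φ=-135°, α=330°
  direction (0.8660, -0.5000); cell (3,5); t to first gridline: x 0.6928, y 0.7600 (then +1.1547 / +2.0000)
    (4,5) via x @ 0.6928
    (4,4) via y @ 0.7600
    (5,4) via x @ 1.8475  # hit
  → r_1 = 1.8475
beam 2: φ=-45°, α=60°
  direction (0.5000, 0.8660); cell (3,5); t to first gridline: x 1.2000, y 0.7159 (then +2.0000 / +1.1547)
    (3,6) via y @ 0.7159  # hit
  → r_2 = 0.7159
beam 3: φ=45°, α=150°
  direction (-0.8660, 0.5000); cell (3,5); t to first gridline: x 0.4619, y 1.2400 (then +1.1547 / +2.0000)
    (2,5) via x @ 0.4619  # hit
  → r_3 = 0.4619
beam 4: φ=135°, α=240°
  direction (-0.5000, -0.8660); cell (3,5); t to first gridline: x 0.8000, y 0.4388 (then +2.0000 / +1.1547)
    (3,4) via y @ 0.4388
    (2,4) via x @ 0.8000
    (2,3) via y @ 1.5935
    (2,2) via y @ 2.7482  # hit
  → r_4 = 2.7482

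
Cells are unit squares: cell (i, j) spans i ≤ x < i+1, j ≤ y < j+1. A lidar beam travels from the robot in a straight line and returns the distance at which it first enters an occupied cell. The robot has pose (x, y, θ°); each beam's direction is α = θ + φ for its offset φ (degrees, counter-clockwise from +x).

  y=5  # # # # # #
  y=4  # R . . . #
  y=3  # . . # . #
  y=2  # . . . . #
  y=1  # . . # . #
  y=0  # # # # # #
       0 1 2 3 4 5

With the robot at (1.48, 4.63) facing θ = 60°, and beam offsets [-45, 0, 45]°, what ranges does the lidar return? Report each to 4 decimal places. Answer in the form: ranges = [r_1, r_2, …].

ranges = [1.4296, 0.4272, 0.3831]

beam 1: φ=-45°, α=15°
  cosα=0.9659 sinα=0.2588 | (1,4) | tMaxX 0.5383 tMaxY 1.4296 | tΔX 1.0353 tΔY 3.8637
    t=0.5383 [x] (2,4)
    t=1.4296 [y] (2,5) — stop
  → r_1 = 1.4296
beam 2: φ=0°, α=60°
  cosα=0.5000 sinα=0.8660 | (1,4) | tMaxX 1.0400 tMaxY 0.4272 | tΔX 2.0000 tΔY 1.1547
    t=0.4272 [y] (1,5) — stop
  → r_2 = 0.4272
beam 3: φ=45°, α=105°
  cosα=-0.2588 sinα=0.9659 | (1,4) | tMaxX 1.8546 tMaxY 0.3831 | tΔX 3.8637 tΔY 1.0353
    t=0.3831 [y] (1,5) — stop
  → r_3 = 0.3831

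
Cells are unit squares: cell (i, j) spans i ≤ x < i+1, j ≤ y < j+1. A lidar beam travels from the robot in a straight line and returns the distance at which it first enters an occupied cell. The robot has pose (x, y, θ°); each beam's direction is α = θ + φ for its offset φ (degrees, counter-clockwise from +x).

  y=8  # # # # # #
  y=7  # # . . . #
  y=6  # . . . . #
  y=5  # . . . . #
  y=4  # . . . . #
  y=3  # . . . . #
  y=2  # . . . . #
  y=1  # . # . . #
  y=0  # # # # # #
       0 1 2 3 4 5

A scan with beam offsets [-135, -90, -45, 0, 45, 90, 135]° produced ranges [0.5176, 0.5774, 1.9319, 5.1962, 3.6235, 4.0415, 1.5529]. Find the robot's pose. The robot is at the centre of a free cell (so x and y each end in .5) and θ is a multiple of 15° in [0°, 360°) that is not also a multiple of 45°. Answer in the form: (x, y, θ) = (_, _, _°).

(x, y, θ) = (1.5, 5.5, 300°)

Enumerate (i+0.5, j+0.5, θ) over the 26 free cells and 16 admissible headings. For each, cast all 7 beams and compare to the given ranges.
  (4.5, 2.5, 165°): beam 1 = 0.5774 ≠ 0.5176 ✗
  (4.5, 7.5, 300°): beam 1 = 1.9319 ≠ 0.5176 ✗
  (1.5, 4.5, 105°): beam 1 = 4.0415 ≠ 0.5176 ✗
  …
  (1.5, 5.5, 300°): r_1=0.5176, r_2=0.5774, r_3=1.9319, r_4=5.1962, r_5=3.6235, r_6=4.0415, r_7=1.5529 — all match ✓
No second candidate reproduces the full scan.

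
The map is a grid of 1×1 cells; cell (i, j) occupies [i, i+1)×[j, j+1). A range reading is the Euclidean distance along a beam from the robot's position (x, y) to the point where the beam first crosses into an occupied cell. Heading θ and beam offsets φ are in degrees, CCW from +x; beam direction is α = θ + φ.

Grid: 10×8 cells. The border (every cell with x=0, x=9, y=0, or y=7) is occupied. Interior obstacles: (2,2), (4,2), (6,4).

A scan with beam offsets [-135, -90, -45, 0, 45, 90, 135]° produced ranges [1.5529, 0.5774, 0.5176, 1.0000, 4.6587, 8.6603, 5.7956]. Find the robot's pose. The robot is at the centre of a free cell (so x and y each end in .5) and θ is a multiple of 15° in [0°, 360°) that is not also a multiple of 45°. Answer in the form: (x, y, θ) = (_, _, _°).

(x, y, θ) = (8.5, 2.5, 60°)

The pose lattice has 45·16 = 720 candidates. Test each by forward raycasting.
  (5.5, 5.5, 210°): beam 2 = 1.7321 ≠ 0.5774 ✗
  (8.5, 3.5, 345°): beam 1 = 5.0000 ≠ 1.5529 ✗
  (1.5, 5.5, 30°): beam 1 = 1.9319 ≠ 1.5529 ✗
  (1.5, 2.5, 120°): beam 1 = 0.5176 ≠ 1.5529 ✗
  …
  (8.5, 2.5, 60°): r_1=1.5529, r_2=0.5774, r_3=0.5176, r_4=1.0000, r_5=4.6587, r_6=8.6603, r_7=5.7956 — all match ✓
No second candidate reproduces the full scan.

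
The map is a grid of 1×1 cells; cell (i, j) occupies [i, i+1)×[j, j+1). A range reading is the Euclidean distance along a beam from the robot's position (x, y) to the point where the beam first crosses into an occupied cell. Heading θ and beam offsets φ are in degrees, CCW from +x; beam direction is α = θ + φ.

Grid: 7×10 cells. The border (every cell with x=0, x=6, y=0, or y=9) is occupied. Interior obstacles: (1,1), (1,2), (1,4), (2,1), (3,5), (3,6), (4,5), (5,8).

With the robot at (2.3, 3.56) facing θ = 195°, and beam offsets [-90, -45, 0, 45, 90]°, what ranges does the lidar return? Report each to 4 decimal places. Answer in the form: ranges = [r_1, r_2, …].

ranges = [1.1591, 0.8800, 1.3459, 0.6466, 1.6150]

beam 1: φ=-90°, α=105°
  cosα=-0.2588 sinα=0.9659 | (2,3) | tMaxX 1.1591 tMaxY 0.4555 | tΔX 3.8637 tΔY 1.0353
    t=0.4555 [y] (2,4)
    t=1.1591 [x] (1,4) — stop
  → r_1 = 1.1591
beam 2: φ=-45°, α=150°
  cosα=-0.8660 sinα=0.5000 | (2,3) | tMaxX 0.3464 tMaxY 0.8800 | tΔX 1.1547 tΔY 2.0000
    t=0.3464 [x] (1,3)
    t=0.8800 [y] (1,4) — stop
  → r_2 = 0.8800
beam 3: φ=0°, α=195°
  cosα=-0.9659 sinα=-0.2588 | (2,3) | tMaxX 0.3106 tMaxY 2.1637 | tΔX 1.0353 tΔY 3.8637
    t=0.3106 [x] (1,3)
    t=1.3459 [x] (0,3) — stop
  → r_3 = 1.3459
beam 4: φ=45°, α=240°
  cosα=-0.5000 sinα=-0.8660 | (2,3) | tMaxX 0.6000 tMaxY 0.6466 | tΔX 2.0000 tΔY 1.1547
    t=0.6000 [x] (1,3)
    t=0.6466 [y] (1,2) — stop
  → r_4 = 0.6466
beam 5: φ=90°, α=285°
  cosα=0.2588 sinα=-0.9659 | (2,3) | tMaxX 2.7046 tMaxY 0.5798 | tΔX 3.8637 tΔY 1.0353
    t=0.5798 [y] (2,2)
    t=1.6150 [y] (2,1) — stop
  → r_5 = 1.6150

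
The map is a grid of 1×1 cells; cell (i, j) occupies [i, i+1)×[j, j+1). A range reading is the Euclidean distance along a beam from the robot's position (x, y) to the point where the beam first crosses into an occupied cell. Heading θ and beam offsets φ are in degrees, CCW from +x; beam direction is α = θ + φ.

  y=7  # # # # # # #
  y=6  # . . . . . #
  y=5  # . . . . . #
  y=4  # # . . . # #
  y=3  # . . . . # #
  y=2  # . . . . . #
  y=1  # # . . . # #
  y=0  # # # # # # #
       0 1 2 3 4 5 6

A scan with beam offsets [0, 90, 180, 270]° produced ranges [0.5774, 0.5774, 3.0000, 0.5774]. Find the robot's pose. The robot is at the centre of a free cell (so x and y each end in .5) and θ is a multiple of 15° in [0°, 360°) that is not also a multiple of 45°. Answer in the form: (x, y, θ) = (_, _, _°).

Candidates: 25 free-cell centres × 16 headings = 400 poses. Raycast each; keep the one whose scan matches to 4 dp.
  (3.5, 6.5, 210°): beam 1 = 2.8868 ≠ 0.5774 ✗
  (2.5, 1.5, 255°): beam 1 = 0.5176 ≠ 0.5774 ✗
  (3.5, 6.5, 330°): beam 1 = 2.8868 ≠ 0.5774 ✗
  …
  (5.5, 2.5, 30°): r_1=0.5774, r_2=0.5774, r_3=3.0000, r_4=0.5774 — all match ✓
Unique over the lattice → pose = (5.5, 2.5, 30°).

(x, y, θ) = (5.5, 2.5, 30°)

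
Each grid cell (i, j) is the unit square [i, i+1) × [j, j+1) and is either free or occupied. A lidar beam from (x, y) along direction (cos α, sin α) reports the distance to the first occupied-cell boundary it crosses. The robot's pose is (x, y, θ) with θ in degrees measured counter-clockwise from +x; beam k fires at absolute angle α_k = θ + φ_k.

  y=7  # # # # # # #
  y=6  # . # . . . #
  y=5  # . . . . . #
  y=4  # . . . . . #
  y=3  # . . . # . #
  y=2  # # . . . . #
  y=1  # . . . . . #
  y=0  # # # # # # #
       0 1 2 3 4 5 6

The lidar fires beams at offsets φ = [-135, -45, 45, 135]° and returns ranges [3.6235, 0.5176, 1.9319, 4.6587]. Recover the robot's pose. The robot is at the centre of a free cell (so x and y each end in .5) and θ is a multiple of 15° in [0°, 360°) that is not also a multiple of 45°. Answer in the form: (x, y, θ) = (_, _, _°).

Enumerate (i+0.5, j+0.5, θ) over the 27 free cells and 16 admissible headings. For each, cast all 4 beams and compare to the given ranges.
  (3.5, 1.5, 210°): beam 1 = 1.9319 ≠ 3.6235 ✗
  (3.5, 3.5, 345°): beam 1 = 1.7321 ≠ 3.6235 ✗
  (5.5, 4.5, 15°): beam 1 = 1.0000 ≠ 3.6235 ✗
  (1.5, 3.5, 330°): beam 1 = 0.5176 ≠ 3.6235 ✗
  (4.5, 1.5, 240°): beam 1 = 1.5529 ≠ 3.6235 ✗
  …
  (5.5, 4.5, 30°): r_1=3.6235, r_2=0.5176, r_3=1.9319, r_4=4.6587 — all match ✓
No second candidate reproduces the full scan.

(x, y, θ) = (5.5, 4.5, 30°)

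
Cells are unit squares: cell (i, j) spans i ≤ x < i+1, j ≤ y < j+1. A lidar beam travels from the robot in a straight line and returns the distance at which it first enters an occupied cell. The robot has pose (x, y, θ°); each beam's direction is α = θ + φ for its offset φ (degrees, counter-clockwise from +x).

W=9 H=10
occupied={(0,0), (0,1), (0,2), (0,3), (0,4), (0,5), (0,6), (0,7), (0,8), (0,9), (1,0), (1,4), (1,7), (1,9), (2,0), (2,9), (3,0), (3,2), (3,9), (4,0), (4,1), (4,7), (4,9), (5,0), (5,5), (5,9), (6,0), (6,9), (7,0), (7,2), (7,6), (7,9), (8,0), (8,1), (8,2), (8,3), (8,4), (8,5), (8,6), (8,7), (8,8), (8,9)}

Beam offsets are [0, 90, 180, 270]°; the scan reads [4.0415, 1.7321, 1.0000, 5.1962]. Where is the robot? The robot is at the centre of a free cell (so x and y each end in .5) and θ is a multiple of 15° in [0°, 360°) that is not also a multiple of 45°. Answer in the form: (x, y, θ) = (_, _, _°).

(x, y, θ) = (2.5, 5.5, 60°)

The pose lattice has 48·16 = 768 candidates. Test each by forward raycasting.
  (6.5, 6.5, 255°): beam 1 = 5.6940 ≠ 4.0415 ✗
  (7.5, 8.5, 15°): beam 1 = 0.5176 ≠ 4.0415 ✗
  (7.5, 7.5, 30°): beam 1 = 0.5774 ≠ 4.0415 ✗
  (7.5, 7.5, 165°): beam 1 = 5.7956 ≠ 4.0415 ✗
  …
  (2.5, 5.5, 60°): r_1=4.0415, r_2=1.7321, r_3=1.0000, r_4=5.1962 — all match ✓
Only this pose fits every beam.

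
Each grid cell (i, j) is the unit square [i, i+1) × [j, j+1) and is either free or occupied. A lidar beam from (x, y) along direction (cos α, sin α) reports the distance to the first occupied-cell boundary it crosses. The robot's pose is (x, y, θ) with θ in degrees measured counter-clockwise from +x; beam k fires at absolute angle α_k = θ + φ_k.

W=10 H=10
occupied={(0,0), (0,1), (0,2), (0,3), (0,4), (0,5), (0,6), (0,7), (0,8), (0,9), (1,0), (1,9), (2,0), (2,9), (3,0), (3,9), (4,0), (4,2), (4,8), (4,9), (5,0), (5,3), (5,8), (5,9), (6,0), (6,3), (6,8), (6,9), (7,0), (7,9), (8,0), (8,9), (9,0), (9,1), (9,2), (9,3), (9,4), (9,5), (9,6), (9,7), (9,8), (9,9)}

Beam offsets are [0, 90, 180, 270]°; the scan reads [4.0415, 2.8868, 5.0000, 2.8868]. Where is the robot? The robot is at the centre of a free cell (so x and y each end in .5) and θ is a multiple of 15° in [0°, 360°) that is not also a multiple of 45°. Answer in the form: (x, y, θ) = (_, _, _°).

(x, y, θ) = (4.5, 6.5, 210°)

Enumerate (i+0.5, j+0.5, θ) over the 58 free cells and 16 admissible headings. For each, cast all 4 beams and compare to the given ranges.
  (4.5, 6.5, 345°): beam 1 = 4.6587 ≠ 4.0415 ✗
  (7.5, 3.5, 210°): beam 1 = 0.5774 ≠ 4.0415 ✗
  (3.5, 8.5, 15°): beam 1 = 0.5176 ≠ 4.0415 ✗
  (6.5, 4.5, 330°): beam 1 = 2.8868 ≠ 4.0415 ✗
  (7.5, 3.5, 75°): beam 1 = 5.6940 ≠ 4.0415 ✗
  …
  (4.5, 6.5, 210°): r_1=4.0415, r_2=2.8868, r_3=5.0000, r_4=2.8868 — all match ✓
No second candidate reproduces the full scan.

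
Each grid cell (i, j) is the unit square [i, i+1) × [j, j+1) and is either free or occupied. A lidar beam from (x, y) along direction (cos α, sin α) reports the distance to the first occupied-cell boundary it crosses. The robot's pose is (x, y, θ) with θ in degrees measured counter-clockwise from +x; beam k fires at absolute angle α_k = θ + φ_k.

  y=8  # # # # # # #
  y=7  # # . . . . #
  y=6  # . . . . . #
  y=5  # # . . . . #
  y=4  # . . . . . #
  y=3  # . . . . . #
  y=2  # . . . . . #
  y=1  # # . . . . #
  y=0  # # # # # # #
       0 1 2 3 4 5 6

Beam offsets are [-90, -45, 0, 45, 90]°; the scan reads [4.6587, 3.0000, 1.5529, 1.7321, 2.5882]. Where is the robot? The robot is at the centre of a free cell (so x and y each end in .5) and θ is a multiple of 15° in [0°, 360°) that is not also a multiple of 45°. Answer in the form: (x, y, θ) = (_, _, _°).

(x, y, θ) = (4.5, 5.5, 345°)

Enumerate (i+0.5, j+0.5, θ) over the 32 free cells and 16 admissible headings. For each, cast all 5 beams and compare to the given ranges.
  (3.5, 4.5, 15°): beam 1 = 3.6235 ≠ 4.6587 ✗
  (2.5, 1.5, 105°): beam 1 = 3.6235 ≠ 4.6587 ✗
  (2.5, 4.5, 150°): beam 1 = 4.0415 ≠ 4.6587 ✗
  …
  (4.5, 5.5, 345°): r_1=4.6587, r_2=3.0000, r_3=1.5529, r_4=1.7321, r_5=2.5882 — all match ✓
Unique over the lattice → pose = (4.5, 5.5, 345°).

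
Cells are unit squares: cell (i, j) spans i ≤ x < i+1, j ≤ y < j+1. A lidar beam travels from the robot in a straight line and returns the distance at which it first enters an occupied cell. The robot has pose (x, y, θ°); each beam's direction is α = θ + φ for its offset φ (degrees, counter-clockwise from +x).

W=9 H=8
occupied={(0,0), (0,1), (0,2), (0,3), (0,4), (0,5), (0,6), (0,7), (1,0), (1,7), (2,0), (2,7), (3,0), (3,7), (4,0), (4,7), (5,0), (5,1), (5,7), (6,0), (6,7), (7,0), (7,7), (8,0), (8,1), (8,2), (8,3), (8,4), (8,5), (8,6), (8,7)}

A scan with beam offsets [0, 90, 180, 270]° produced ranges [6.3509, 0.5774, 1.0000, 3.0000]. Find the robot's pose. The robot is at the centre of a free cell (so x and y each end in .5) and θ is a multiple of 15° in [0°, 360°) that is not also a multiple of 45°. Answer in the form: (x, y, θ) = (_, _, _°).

(x, y, θ) = (2.5, 6.5, 330°)

The pose lattice has 41·16 = 656 candidates. Test each by forward raycasting.
  (2.5, 1.5, 240°): beam 1 = 0.5774 ≠ 6.3509 ✗
  (7.5, 6.5, 165°): beam 1 = 1.9319 ≠ 6.3509 ✗
  (4.5, 3.5, 255°): beam 1 = 2.5882 ≠ 6.3509 ✗
  …
  (2.5, 6.5, 330°): r_1=6.3509, r_2=0.5774, r_3=1.0000, r_4=3.0000 — all match ✓
Unique over the lattice → pose = (2.5, 6.5, 330°).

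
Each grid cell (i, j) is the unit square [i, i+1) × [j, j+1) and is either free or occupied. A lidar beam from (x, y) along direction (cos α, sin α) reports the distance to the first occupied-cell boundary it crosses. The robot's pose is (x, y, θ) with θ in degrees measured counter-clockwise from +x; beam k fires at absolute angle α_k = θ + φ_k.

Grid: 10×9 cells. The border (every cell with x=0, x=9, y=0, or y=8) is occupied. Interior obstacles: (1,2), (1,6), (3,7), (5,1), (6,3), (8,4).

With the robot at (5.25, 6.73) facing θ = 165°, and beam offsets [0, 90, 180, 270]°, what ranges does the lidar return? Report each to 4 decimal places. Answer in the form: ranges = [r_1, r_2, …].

beam 1: φ=0°, α=165°
  dir = (cos 165°, sin 165°) = (-0.9659, 0.2588); from cell (5,6)
  next x-line at t=0.2588, next y-line at t=1.0432; Δt_x=1.0353, Δt_y=3.8637
    x: enter (4,6) at t=0.2588
    y: enter (4,7) at t=1.0432
    x: enter (3,7) at t=1.2941 ← occupied
  → r_1 = 1.2941
beam 2: φ=90°, α=255°
  dir = (cos 255°, sin 255°) = (-0.2588, -0.9659); from cell (5,6)
  next x-line at t=0.9659, next y-line at t=0.7558; Δt_x=3.8637, Δt_y=1.0353
    y: enter (5,5) at t=0.7558
    x: enter (4,5) at t=0.9659
    y: enter (4,4) at t=1.7910
    y: enter (4,3) at t=2.8263
    y: enter (4,2) at t=3.8616
    x: enter (3,2) at t=4.8296
    y: enter (3,1) at t=4.8969
    y: enter (3,0) at t=5.9321 ← occupied
  → r_2 = 5.9321
beam 3: φ=180°, α=345°
  dir = (cos 345°, sin 345°) = (0.9659, -0.2588); from cell (5,6)
  next x-line at t=0.7765, next y-line at t=2.8205; Δt_x=1.0353, Δt_y=3.8637
    x: enter (6,6) at t=0.7765
    x: enter (7,6) at t=1.8117
    y: enter (7,5) at t=2.8205
    x: enter (8,5) at t=2.8470
    x: enter (9,5) at t=3.8823 ← occupied
  → r_3 = 3.8823
beam 4: φ=270°, α=75°
  dir = (cos 75°, sin 75°) = (0.2588, 0.9659); from cell (5,6)
  next x-line at t=2.8978, next y-line at t=0.2795; Δt_x=3.8637, Δt_y=1.0353
    y: enter (5,7) at t=0.2795
    y: enter (5,8) at t=1.3148 ← occupied
  → r_4 = 1.3148

ranges = [1.2941, 5.9321, 3.8823, 1.3148]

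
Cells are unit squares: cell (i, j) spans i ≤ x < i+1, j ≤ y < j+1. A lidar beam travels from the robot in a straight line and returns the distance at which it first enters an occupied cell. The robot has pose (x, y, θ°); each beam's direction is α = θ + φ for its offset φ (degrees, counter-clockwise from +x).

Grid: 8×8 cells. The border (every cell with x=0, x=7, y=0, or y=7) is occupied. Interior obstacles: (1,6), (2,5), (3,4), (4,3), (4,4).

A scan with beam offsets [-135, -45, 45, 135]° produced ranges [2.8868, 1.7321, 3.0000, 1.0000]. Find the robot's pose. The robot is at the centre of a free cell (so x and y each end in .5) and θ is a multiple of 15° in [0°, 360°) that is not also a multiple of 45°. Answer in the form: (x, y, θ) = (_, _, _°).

The pose lattice has 31·16 = 496 candidates. Test each by forward raycasting.
  (3.5, 2.5, 210°): beam 1 = 1.5529 ≠ 2.8868 ✗
  (3.5, 6.5, 210°): beam 1 = 0.5176 ≠ 2.8868 ✗
  (1.5, 5.5, 30°): beam 1 = 1.9319 ≠ 2.8868 ✗
  …
  (3.5, 2.5, 285°): r_1=2.8868, r_2=1.7321, r_3=3.0000, r_4=1.0000 — all match ✓
Only this pose fits every beam.

(x, y, θ) = (3.5, 2.5, 285°)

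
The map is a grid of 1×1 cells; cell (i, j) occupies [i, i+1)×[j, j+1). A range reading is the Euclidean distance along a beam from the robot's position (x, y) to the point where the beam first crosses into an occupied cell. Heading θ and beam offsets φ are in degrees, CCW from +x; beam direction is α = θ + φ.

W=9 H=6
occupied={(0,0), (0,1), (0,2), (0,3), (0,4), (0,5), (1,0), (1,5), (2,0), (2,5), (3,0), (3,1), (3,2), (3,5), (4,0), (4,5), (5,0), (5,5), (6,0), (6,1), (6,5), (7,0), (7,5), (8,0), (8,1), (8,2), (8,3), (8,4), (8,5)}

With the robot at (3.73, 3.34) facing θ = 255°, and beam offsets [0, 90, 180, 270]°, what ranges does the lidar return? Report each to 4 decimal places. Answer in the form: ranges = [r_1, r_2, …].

beam 1: φ=0°, α=255°
  d=(-0.2588,-0.9659)  start (3,3)  tX=2.8205 tY=0.3520  stride 1/|dx|=3.8637 1/|dy|=1.0353
    cross y-line → (3,2), t=0.3520 (wall)
  → r_1 = 0.3520
beam 2: φ=90°, α=345°
  d=(0.9659,-0.2588)  start (3,3)  tX=0.2795 tY=1.3137  stride 1/|dx|=1.0353 1/|dy|=3.8637
    cross x-line → (4,3), t=0.2795
    cross y-line → (4,2), t=1.3137
    cross x-line → (5,2), t=1.3148
    cross x-line → (6,2), t=2.3501
    cross x-line → (7,2), t=3.3854
    cross x-line → (8,2), t=4.4206 (wall)
  → r_2 = 4.4206
beam 3: φ=180°, α=75°
  d=(0.2588,0.9659)  start (3,3)  tX=1.0432 tY=0.6833  stride 1/|dx|=3.8637 1/|dy|=1.0353
    cross y-line → (3,4), t=0.6833
    cross x-line → (4,4), t=1.0432
    cross y-line → (4,5), t=1.7186 (wall)
  → r_3 = 1.7186
beam 4: φ=270°, α=165°
  d=(-0.9659,0.2588)  start (3,3)  tX=0.7558 tY=2.5500  stride 1/|dx|=1.0353 1/|dy|=3.8637
    cross x-line → (2,3), t=0.7558
    cross x-line → (1,3), t=1.7910
    cross y-line → (1,4), t=2.5500
    cross x-line → (0,4), t=2.8263 (wall)
  → r_4 = 2.8263

ranges = [0.3520, 4.4206, 1.7186, 2.8263]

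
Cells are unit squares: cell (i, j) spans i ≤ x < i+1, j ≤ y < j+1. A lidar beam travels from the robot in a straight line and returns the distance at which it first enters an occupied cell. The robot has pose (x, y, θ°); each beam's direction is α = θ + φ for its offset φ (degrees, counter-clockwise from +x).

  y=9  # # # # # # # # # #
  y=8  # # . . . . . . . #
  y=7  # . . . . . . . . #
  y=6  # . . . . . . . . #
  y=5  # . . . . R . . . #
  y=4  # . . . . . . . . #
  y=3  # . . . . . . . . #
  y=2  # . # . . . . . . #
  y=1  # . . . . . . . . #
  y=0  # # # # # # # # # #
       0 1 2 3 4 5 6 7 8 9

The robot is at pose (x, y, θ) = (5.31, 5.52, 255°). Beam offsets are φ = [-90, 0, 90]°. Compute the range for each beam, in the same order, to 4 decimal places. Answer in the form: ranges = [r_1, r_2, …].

ranges = [4.4620, 4.6794, 3.8202]

beam 1: φ=-90°, α=165°
  dir = (cos 165°, sin 165°) = (-0.9659, 0.2588); from cell (5,5)
  next x-line at t=0.3209, next y-line at t=1.8546; Δt_x=1.0353, Δt_y=3.8637
    x: enter (4,5) at t=0.3209
    x: enter (3,5) at t=1.3562
    y: enter (3,6) at t=1.8546
    x: enter (2,6) at t=2.3915
    x: enter (1,6) at t=3.4268
    x: enter (0,6) at t=4.4620 ← occupied
  → r_1 = 4.4620
beam 2: φ=0°, α=255°
  dir = (cos 255°, sin 255°) = (-0.2588, -0.9659); from cell (5,5)
  next x-line at t=1.1977, next y-line at t=0.5383; Δt_x=3.8637, Δt_y=1.0353
    y: enter (5,4) at t=0.5383
    x: enter (4,4) at t=1.1977
    y: enter (4,3) at t=1.5736
    y: enter (4,2) at t=2.6089
    y: enter (4,1) at t=3.6442
    y: enter (4,0) at t=4.6794 ← occupied
  → r_2 = 4.6794
beam 3: φ=90°, α=345°
  dir = (cos 345°, sin 345°) = (0.9659, -0.2588); from cell (5,5)
  next x-line at t=0.7143, next y-line at t=2.0091; Δt_x=1.0353, Δt_y=3.8637
    x: enter (6,5) at t=0.7143
    x: enter (7,5) at t=1.7496
    y: enter (7,4) at t=2.0091
    x: enter (8,4) at t=2.7849
    x: enter (9,4) at t=3.8202 ← occupied
  → r_3 = 3.8202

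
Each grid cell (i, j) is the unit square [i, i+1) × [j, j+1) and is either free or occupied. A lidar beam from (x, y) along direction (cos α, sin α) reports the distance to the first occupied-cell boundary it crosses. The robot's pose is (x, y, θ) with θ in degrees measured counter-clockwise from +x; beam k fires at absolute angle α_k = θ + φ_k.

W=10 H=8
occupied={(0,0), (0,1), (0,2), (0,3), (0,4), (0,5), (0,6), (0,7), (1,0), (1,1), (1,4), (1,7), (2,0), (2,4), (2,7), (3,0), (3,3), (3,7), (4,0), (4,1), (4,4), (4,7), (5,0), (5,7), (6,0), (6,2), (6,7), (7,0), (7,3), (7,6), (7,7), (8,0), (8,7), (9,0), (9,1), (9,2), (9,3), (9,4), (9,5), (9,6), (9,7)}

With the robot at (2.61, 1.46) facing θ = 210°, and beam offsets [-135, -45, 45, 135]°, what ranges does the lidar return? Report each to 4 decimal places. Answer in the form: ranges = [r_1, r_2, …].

beam 1: φ=-135°, α=75°
  d=(0.2588,0.9659)  start (2,1)  tX=1.5068 tY=0.5590  stride 1/|dx|=3.8637 1/|dy|=1.0353
    cross y-line → (2,2), t=0.5590
    cross x-line → (3,2), t=1.5068
    cross y-line → (3,3), t=1.5943 (wall)
  → r_1 = 1.5943
beam 2: φ=-45°, α=165°
  d=(-0.9659,0.2588)  start (2,1)  tX=0.6315 tY=2.0864  stride 1/|dx|=1.0353 1/|dy|=3.8637
    cross x-line → (1,1), t=0.6315 (wall)
  → r_2 = 0.6315
beam 3: φ=45°, α=255°
  d=(-0.2588,-0.9659)  start (2,1)  tX=2.3569 tY=0.4762  stride 1/|dx|=3.8637 1/|dy|=1.0353
    cross y-line → (2,0), t=0.4762 (wall)
  → r_3 = 0.4762
beam 4: φ=135°, α=345°
  d=(0.9659,-0.2588)  start (2,1)  tX=0.4038 tY=1.7773  stride 1/|dx|=1.0353 1/|dy|=3.8637
    cross x-line → (3,1), t=0.4038
    cross x-line → (4,1), t=1.4390 (wall)
  → r_4 = 1.4390

ranges = [1.5943, 0.6315, 0.4762, 1.4390]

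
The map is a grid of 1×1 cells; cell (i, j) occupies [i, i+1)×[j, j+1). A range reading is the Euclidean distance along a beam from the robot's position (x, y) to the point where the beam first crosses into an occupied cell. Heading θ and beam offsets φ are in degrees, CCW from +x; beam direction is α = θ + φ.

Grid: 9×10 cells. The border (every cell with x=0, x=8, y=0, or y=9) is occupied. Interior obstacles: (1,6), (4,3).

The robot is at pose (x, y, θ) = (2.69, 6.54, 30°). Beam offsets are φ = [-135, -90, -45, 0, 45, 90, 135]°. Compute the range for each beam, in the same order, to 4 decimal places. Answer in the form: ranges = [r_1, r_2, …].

beam 1: φ=-135°, α=255°
  d=(-0.2588,-0.9659)  start (2,6)  tX=2.6660 tY=0.5590  stride 1/|dx|=3.8637 1/|dy|=1.0353
    cross y-line → (2,5), t=0.5590
    cross y-line → (2,4), t=1.5943
    cross y-line → (2,3), t=2.6296
    cross x-line → (1,3), t=2.6660
    cross y-line → (1,2), t=3.6649
    cross y-line → (1,1), t=4.7002
    cross y-line → (1,0), t=5.7354 (wall)
  → r_1 = 5.7354
beam 2: φ=-90°, α=300°
  d=(0.5000,-0.8660)  start (2,6)  tX=0.6200 tY=0.6235  stride 1/|dx|=2.0000 1/|dy|=1.1547
    cross x-line → (3,6), t=0.6200
    cross y-line → (3,5), t=0.6235
    cross y-line → (3,4), t=1.7782
    cross x-line → (4,4), t=2.6200
    cross y-line → (4,3), t=2.9329 (wall)
  → r_2 = 2.9329
beam 3: φ=-45°, α=345°
  d=(0.9659,-0.2588)  start (2,6)  tX=0.3209 tY=2.0864  stride 1/|dx|=1.0353 1/|dy|=3.8637
    cross x-line → (3,6), t=0.3209
    cross x-line → (4,6), t=1.3562
    cross y-line → (4,5), t=2.0864
    cross x-line → (5,5), t=2.3915
    cross x-line → (6,5), t=3.4268
    cross x-line → (7,5), t=4.4620
    cross x-line → (8,5), t=5.4973 (wall)
  → r_3 = 5.4973
beam 4: φ=0°, α=30°
  d=(0.8660,0.5000)  start (2,6)  tX=0.3580 tY=0.9200  stride 1/|dx|=1.1547 1/|dy|=2.0000
    cross x-line → (3,6), t=0.3580
    cross y-line → (3,7), t=0.9200
    cross x-line → (4,7), t=1.5127
    cross x-line → (5,7), t=2.6674
    cross y-line → (5,8), t=2.9200
    cross x-line → (6,8), t=3.8221
    cross y-line → (6,9), t=4.9200 (wall)
  → r_4 = 4.9200
beam 5: φ=45°, α=75°
  d=(0.2588,0.9659)  start (2,6)  tX=1.1977 tY=0.4762  stride 1/|dx|=3.8637 1/|dy|=1.0353
    cross y-line → (2,7), t=0.4762
    cross x-line → (3,7), t=1.1977
    cross y-line → (3,8), t=1.5115
    cross y-line → (3,9), t=2.5468 (wall)
  → r_5 = 2.5468
beam 6: φ=90°, α=120°
  d=(-0.5000,0.8660)  start (2,6)  tX=1.3800 tY=0.5312  stride 1/|dx|=2.0000 1/|dy|=1.1547
    cross y-line → (2,7), t=0.5312
    cross x-line → (1,7), t=1.3800
    cross y-line → (1,8), t=1.6859
    cross y-line → (1,9), t=2.8406 (wall)
  → r_6 = 2.8406
beam 7: φ=135°, α=165°
  d=(-0.9659,0.2588)  start (2,6)  tX=0.7143 tY=1.7773  stride 1/|dx|=1.0353 1/|dy|=3.8637
    cross x-line → (1,6), t=0.7143 (wall)
  → r_7 = 0.7143

ranges = [5.7354, 2.9329, 5.4973, 4.9200, 2.5468, 2.8406, 0.7143]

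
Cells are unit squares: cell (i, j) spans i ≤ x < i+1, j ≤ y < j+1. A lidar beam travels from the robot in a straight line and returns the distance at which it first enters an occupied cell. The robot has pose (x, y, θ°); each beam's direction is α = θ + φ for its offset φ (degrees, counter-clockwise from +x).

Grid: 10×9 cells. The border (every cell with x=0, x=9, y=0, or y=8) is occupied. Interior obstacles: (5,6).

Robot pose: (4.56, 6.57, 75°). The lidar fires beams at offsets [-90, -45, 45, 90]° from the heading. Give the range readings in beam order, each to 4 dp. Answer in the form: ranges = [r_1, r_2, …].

ranges = [0.4555, 0.5081, 1.6512, 3.6856]

beam 1: φ=-90°, α=345°
  d=(0.9659,-0.2588)  start (4,6)  tX=0.4555 tY=2.2023  stride 1/|dx|=1.0353 1/|dy|=3.8637
    cross x-line → (5,6), t=0.4555 (wall)
  → r_1 = 0.4555
beam 2: φ=-45°, α=30°
  d=(0.8660,0.5000)  start (4,6)  tX=0.5081 tY=0.8600  stride 1/|dx|=1.1547 1/|dy|=2.0000
    cross x-line → (5,6), t=0.5081 (wall)
  → r_2 = 0.5081
beam 3: φ=45°, α=120°
  d=(-0.5000,0.8660)  start (4,6)  tX=1.1200 tY=0.4965  stride 1/|dx|=2.0000 1/|dy|=1.1547
    cross y-line → (4,7), t=0.4965
    cross x-line → (3,7), t=1.1200
    cross y-line → (3,8), t=1.6512 (wall)
  → r_3 = 1.6512
beam 4: φ=90°, α=165°
  d=(-0.9659,0.2588)  start (4,6)  tX=0.5798 tY=1.6614  stride 1/|dx|=1.0353 1/|dy|=3.8637
    cross x-line → (3,6), t=0.5798
    cross x-line → (2,6), t=1.6150
    cross y-line → (2,7), t=1.6614
    cross x-line → (1,7), t=2.6503
    cross x-line → (0,7), t=3.6856 (wall)
  → r_4 = 3.6856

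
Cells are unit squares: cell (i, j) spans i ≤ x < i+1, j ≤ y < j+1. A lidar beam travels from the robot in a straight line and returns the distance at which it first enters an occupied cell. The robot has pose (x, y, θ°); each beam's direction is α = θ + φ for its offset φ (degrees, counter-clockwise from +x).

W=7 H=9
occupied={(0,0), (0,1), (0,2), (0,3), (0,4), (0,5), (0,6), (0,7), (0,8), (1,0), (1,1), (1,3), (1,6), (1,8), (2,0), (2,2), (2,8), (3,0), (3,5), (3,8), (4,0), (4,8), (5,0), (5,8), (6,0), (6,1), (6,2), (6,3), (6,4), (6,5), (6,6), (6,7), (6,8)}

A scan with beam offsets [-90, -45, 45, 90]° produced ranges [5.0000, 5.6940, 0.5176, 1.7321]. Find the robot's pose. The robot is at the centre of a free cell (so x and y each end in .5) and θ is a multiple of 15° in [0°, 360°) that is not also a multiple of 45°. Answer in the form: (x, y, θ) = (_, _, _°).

Candidates: 30 free-cell centres × 16 headings = 480 poses. Raycast each; keep the one whose scan matches to 4 dp.
  (5.5, 4.5, 195°): beam 1 = 3.6235 ≠ 5.0000 ✗
  (2.5, 3.5, 120°): beam 1 = 4.0415 ≠ 5.0000 ✗
  (5.5, 6.5, 30°): beam 1 = 1.0000 ≠ 5.0000 ✗
  (5.5, 5.5, 165°): beam 1 = 1.9319 ≠ 5.0000 ✗
  …
  (3.5, 2.5, 150°): r_1=5.0000, r_2=5.6940, r_3=0.5176, r_4=1.7321 — all match ✓
No second candidate reproduces the full scan.

(x, y, θ) = (3.5, 2.5, 150°)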